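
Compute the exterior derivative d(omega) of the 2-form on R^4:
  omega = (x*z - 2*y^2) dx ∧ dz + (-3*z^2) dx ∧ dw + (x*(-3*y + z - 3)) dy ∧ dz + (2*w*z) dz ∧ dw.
d(omega) = (y + z - 3) dx ∧ dy ∧ dz + (6*z) dx ∧ dz ∧ dw

For a 2-form omega = sum_{i<j} g_{ij} dx_i ∧ dx_j, the exterior derivative is
  d(omega) = sum_{i<j} d(g_{ij}) ∧ dx_i ∧ dx_j = sum_{i<j, k} (∂g_{ij}/∂x_k) dx_k ∧ dx_i ∧ dx_j.
Expand each term, using dx_k ∧ dx_i ∧ dx_j = sgn(permutation) dx_{(a)} ∧ dx_{(b)} ∧ dx_{(c)} with (a < b < c) sorted:
  d(x*z - 2*y^2) includes (∂/∂y)(x*z - 2*y^2) dy = (-4*y) dy, which multiplied by dx ∧ dz gives (4*y) dx ∧ dy ∧ dz
  d(-3*z^2) includes (∂/∂z)(-3*z^2) dz = (-6*z) dz, which multiplied by dx ∧ dw gives (6*z) dx ∧ dz ∧ dw
  d(x*(-3*y + z - 3)) includes (∂/∂x)(x*(-3*y + z - 3)) dx = (-3*y + z - 3) dx, which multiplied by dy ∧ dz gives (-3*y + z - 3) dx ∧ dy ∧ dz
Collecting like 3-forms: d(omega) = (y + z - 3) dx ∧ dy ∧ dz + (6*z) dx ∧ dz ∧ dw.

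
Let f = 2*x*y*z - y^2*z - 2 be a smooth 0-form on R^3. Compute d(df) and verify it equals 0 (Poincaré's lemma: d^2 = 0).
d(df) = 0

Step 1: df = sum_i (∂f/∂x_i) dx_i = (2*y*z) dx + (2*z*(x - y)) dy + (y*(2*x - y)) dz.
Step 2: Apply d again. Using the 1-form formula, the coefficient of dx ∧ dy in d(df) is ∂^2 f/∂x ∂y - ∂^2 f/∂y ∂x = (2*z) - (2*z) = 0 (equality of mixed partials for smooth f).
Similarly for dx ∧ dz and dy ∧ dz — all coefficients vanish. So d(df) = 0.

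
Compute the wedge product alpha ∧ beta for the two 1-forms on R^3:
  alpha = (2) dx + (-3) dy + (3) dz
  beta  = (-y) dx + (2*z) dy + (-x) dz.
alpha ∧ beta = (-3*y + 4*z) dx ∧ dy + (-2*x + 3*y) dx ∧ dz + (3*x - 6*z) dy ∧ dz

Distribute the wedge, using dx_i ∧ dx_j = -dx_j ∧ dx_i and dx_i ∧ dx_i = 0. For each pair (i, j) with i < j, the coefficient of dx_i ∧ dx_j in alpha ∧ beta is (alpha_i * beta_j - alpha_j * beta_i). Collecting: alpha ∧ beta = (-3*y + 4*z) dx ∧ dy + (-2*x + 3*y) dx ∧ dz + (3*x - 6*z) dy ∧ dz.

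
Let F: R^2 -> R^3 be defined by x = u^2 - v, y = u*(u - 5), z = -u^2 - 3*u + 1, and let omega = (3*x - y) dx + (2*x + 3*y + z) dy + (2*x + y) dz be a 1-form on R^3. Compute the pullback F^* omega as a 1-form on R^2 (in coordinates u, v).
F^* omega = (6*u^3 - 45*u^2 - 6*u*v + 107*u + 16*v - 5) du + (-2*u^2 - 5*u + 3*v) dv

Using F^*(f dg) = (f ∘ F) d(g ∘ F), substitute each coordinate x_i by F_i(u, v) in f_i, and replace dx_i by d F_i = (∂F_i/∂u) du + (∂F_i/∂v) dv.
  For the x component: f_1(F) = 2*u^2 + 5*u - 3*v; d F_1 = (2*u) du + (-1) dv
  For the y component: f_2(F) = 4*u^2 - 18*u - 2*v + 1; d F_2 = (2*u - 5) du + (0) dv
  For the z component: f_3(F) = 3*u^2 - 5*u - 2*v; d F_3 = (-2*u - 3) du + (0) dv
Combining and collecting du, dv coefficients:
  coeff of du: 6*u^3 - 45*u^2 - 6*u*v + 107*u + 16*v - 5
  coeff of dv: -2*u^2 - 5*u + 3*v
F^* omega = (6*u^3 - 45*u^2 - 6*u*v + 107*u + 16*v - 5) du + (-2*u^2 - 5*u + 3*v) dv.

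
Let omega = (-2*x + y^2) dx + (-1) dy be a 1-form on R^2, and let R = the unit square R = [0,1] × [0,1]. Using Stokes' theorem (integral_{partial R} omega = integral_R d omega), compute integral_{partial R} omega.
integral_(partial R) omega = -1

Stokes: integral_partial_R omega = integral_R d omega with d omega = (∂Q/∂x - ∂P/∂y) dx ∧ dy.
  ∂Q/∂x = 0
  ∂P/∂y = 2*y
  integrand = ∂Q/∂x - ∂P/∂y = -2*y.
Integrating over R: integral_0^1 integral_0^1 (-2*y) dx dy = -1.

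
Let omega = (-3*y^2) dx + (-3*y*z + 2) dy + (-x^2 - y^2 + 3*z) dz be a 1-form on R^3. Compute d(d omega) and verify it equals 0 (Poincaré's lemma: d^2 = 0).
d(d omega) = 0

Step 1: d omega = sum_{i<j} (∂f_j/∂x_i - ∂f_i/∂x_j) dx_i ∧ dx_j:
  coeff of dx ∧ dy: 6*y
  coeff of dx ∧ dz: -2*x
  coeff of dy ∧ dz: y
Step 2: Apply d again to each 2-form coefficient. The only possible 3-form in R^3 is dx ∧ dy ∧ dz, with coefficient
  ∂(coeff of dy∧dz)/∂x - ∂(coeff of dx∧dz)/∂y + ∂(coeff of dx∧dy)/∂z
  = ∂/∂x (y) - ∂/∂y (-2*x) + ∂/∂z (6*y).
Each of these terms simplifies to sums of mixed partials that cancel in pairs. The result is 0 (by equality of mixed partials for smooth functions — Schwarz / Clairaut).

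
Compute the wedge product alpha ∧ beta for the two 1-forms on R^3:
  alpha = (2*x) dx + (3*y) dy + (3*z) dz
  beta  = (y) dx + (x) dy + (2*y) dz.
alpha ∧ beta = (2*x^2 - 3*y^2) dx ∧ dy + (y*(4*x - 3*z)) dx ∧ dz + (-3*x*z + 6*y^2) dy ∧ dz

Distribute the wedge, using dx_i ∧ dx_j = -dx_j ∧ dx_i and dx_i ∧ dx_i = 0. For each pair (i, j) with i < j, the coefficient of dx_i ∧ dx_j in alpha ∧ beta is (alpha_i * beta_j - alpha_j * beta_i). Collecting: alpha ∧ beta = (2*x^2 - 3*y^2) dx ∧ dy + (y*(4*x - 3*z)) dx ∧ dz + (-3*x*z + 6*y^2) dy ∧ dz.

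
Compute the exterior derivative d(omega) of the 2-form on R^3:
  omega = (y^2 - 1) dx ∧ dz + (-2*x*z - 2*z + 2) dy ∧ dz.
d(omega) = (-2*y - 2*z) dx ∧ dy ∧ dz

For a 2-form omega = sum_{i<j} g_{ij} dx_i ∧ dx_j, the exterior derivative is
  d(omega) = sum_{i<j} d(g_{ij}) ∧ dx_i ∧ dx_j = sum_{i<j, k} (∂g_{ij}/∂x_k) dx_k ∧ dx_i ∧ dx_j.
Expand each term, using dx_k ∧ dx_i ∧ dx_j = sgn(permutation) dx_{(a)} ∧ dx_{(b)} ∧ dx_{(c)} with (a < b < c) sorted:
  d(y^2 - 1) includes (∂/∂y)(y^2 - 1) dy = (2*y) dy, which multiplied by dx ∧ dz gives (-2*y) dx ∧ dy ∧ dz
  d(-2*x*z - 2*z + 2) includes (∂/∂x)(-2*x*z - 2*z + 2) dx = (-2*z) dx, which multiplied by dy ∧ dz gives (-2*z) dx ∧ dy ∧ dz
Collecting like 3-forms: d(omega) = (-2*y - 2*z) dx ∧ dy ∧ dz.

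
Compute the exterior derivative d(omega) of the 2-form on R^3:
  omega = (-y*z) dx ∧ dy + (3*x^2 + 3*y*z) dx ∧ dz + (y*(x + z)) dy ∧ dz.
d(omega) = (-3*z) dx ∧ dy ∧ dz

For a 2-form omega = sum_{i<j} g_{ij} dx_i ∧ dx_j, the exterior derivative is
  d(omega) = sum_{i<j} d(g_{ij}) ∧ dx_i ∧ dx_j = sum_{i<j, k} (∂g_{ij}/∂x_k) dx_k ∧ dx_i ∧ dx_j.
Expand each term, using dx_k ∧ dx_i ∧ dx_j = sgn(permutation) dx_{(a)} ∧ dx_{(b)} ∧ dx_{(c)} with (a < b < c) sorted:
  d(-y*z) includes (∂/∂z)(-y*z) dz = (-y) dz, which multiplied by dx ∧ dy gives (-y) dx ∧ dy ∧ dz
  d(3*x^2 + 3*y*z) includes (∂/∂y)(3*x^2 + 3*y*z) dy = (3*z) dy, which multiplied by dx ∧ dz gives (-3*z) dx ∧ dy ∧ dz
  d(y*(x + z)) includes (∂/∂x)(y*(x + z)) dx = (y) dx, which multiplied by dy ∧ dz gives (y) dx ∧ dy ∧ dz
Collecting like 3-forms: d(omega) = (-3*z) dx ∧ dy ∧ dz.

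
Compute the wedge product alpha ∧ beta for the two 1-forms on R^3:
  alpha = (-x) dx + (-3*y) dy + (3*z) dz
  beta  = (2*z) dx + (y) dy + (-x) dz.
alpha ∧ beta = (y*(-x + 6*z)) dx ∧ dy + (x^2 - 6*z^2) dx ∧ dz + (3*y*(x - z)) dy ∧ dz

Distribute the wedge, using dx_i ∧ dx_j = -dx_j ∧ dx_i and dx_i ∧ dx_i = 0. For each pair (i, j) with i < j, the coefficient of dx_i ∧ dx_j in alpha ∧ beta is (alpha_i * beta_j - alpha_j * beta_i). Collecting: alpha ∧ beta = (y*(-x + 6*z)) dx ∧ dy + (x^2 - 6*z^2) dx ∧ dz + (3*y*(x - z)) dy ∧ dz.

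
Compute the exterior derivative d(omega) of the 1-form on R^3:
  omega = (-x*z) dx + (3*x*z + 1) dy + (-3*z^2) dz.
d(omega) = (3*z) dx ∧ dy + (x) dx ∧ dz + (-3*x) dy ∧ dz

For a 1-form omega = sum_i f_i dx_i, the exterior derivative is
  d(omega) = sum_{i < j} (∂f_j/∂x_i - ∂f_i/∂x_j) dx_i ∧ dx_j.
  coefficient of dx ∧ dy: ∂f_2/∂x - ∂f_1/∂y = ∂(3*x*z + 1)/∂x - ∂(-x*z)/∂y = 3*z
  coefficient of dx ∧ dz: ∂f_3/∂x - ∂f_1/∂z = ∂(-3*z^2)/∂x - ∂(-x*z)/∂z = x
  coefficient of dy ∧ dz: ∂f_3/∂y - ∂f_2/∂z = ∂(-3*z^2)/∂y - ∂(3*x*z + 1)/∂z = -3*x
Assembling: d(omega) = (3*z) dx ∧ dy + (x) dx ∧ dz + (-3*x) dy ∧ dz.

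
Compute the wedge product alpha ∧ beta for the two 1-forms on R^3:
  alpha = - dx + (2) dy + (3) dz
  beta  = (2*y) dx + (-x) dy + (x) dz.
alpha ∧ beta = (x - 4*y) dx ∧ dy + (-x - 6*y) dx ∧ dz + (5*x) dy ∧ dz

Distribute the wedge, using dx_i ∧ dx_j = -dx_j ∧ dx_i and dx_i ∧ dx_i = 0. For each pair (i, j) with i < j, the coefficient of dx_i ∧ dx_j in alpha ∧ beta is (alpha_i * beta_j - alpha_j * beta_i). Collecting: alpha ∧ beta = (x - 4*y) dx ∧ dy + (-x - 6*y) dx ∧ dz + (5*x) dy ∧ dz.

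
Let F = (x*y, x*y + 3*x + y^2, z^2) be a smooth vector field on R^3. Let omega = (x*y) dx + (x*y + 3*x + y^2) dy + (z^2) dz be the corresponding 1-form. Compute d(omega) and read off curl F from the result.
d(omega) = (0) dy ∧ dz + (0) dz ∧ dx + (-x + y + 3) dx ∧ dy; curl F = (0, 0, -x + y + 3)

d omega = sum_{i<j} (∂f_j/∂x_i - ∂f_i/∂x_j) dx_i ∧ dx_j. Under the identification (dy ∧ dz, dz ∧ dx, dx ∧ dy) ↔ (e_x, e_y, e_z), the coefficients are exactly the components of curl F. Compute:
  ∂R/∂y - ∂Q/∂z = (0) - (0) = 0
  ∂P/∂z - ∂R/∂x = (0) - (0) = 0
  ∂Q/∂x - ∂P/∂y = (y + 3) - (x) = -x + y + 3.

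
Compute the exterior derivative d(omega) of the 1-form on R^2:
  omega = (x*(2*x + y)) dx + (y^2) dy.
d(omega) = (-x) dx ∧ dy

For a 1-form omega = sum_i f_i dx_i, the exterior derivative is
  d(omega) = sum_{i < j} (∂f_j/∂x_i - ∂f_i/∂x_j) dx_i ∧ dx_j.
  coefficient of dx ∧ dy: ∂f_2/∂x - ∂f_1/∂y = ∂(y^2)/∂x - ∂(x*(2*x + y))/∂y = -x
Assembling: d(omega) = (-x) dx ∧ dy.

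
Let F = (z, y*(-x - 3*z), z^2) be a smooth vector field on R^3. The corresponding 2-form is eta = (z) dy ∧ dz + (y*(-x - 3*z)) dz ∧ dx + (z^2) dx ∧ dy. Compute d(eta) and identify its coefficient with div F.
d(eta) = (-x - z) dx ∧ dy ∧ dz; div F = -x - z

For a 2-form in R^3 of the form above, applying d gives a 3-form with coefficient ∂P/∂x + ∂Q/∂y + ∂R/∂z:
  ∂P/∂x = 0
  ∂Q/∂y = -x - 3*z
  ∂R/∂z = 2*z
Sum = -x - z, which is exactly div F.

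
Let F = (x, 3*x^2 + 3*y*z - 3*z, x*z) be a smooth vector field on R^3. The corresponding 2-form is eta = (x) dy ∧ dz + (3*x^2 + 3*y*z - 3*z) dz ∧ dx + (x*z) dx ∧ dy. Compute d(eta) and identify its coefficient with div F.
d(eta) = (x + 3*z + 1) dx ∧ dy ∧ dz; div F = x + 3*z + 1

For a 2-form in R^3 of the form above, applying d gives a 3-form with coefficient ∂P/∂x + ∂Q/∂y + ∂R/∂z:
  ∂P/∂x = 1
  ∂Q/∂y = 3*z
  ∂R/∂z = x
Sum = x + 3*z + 1, which is exactly div F.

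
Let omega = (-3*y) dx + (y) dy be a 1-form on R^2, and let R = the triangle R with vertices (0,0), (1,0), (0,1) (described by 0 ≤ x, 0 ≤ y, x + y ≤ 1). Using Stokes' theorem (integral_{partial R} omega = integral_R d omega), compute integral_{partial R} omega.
integral_(partial R) omega = 3/2

Stokes: integral_partial_R omega = integral_R d omega with d omega = (∂Q/∂x - ∂P/∂y) dx ∧ dy.
  ∂Q/∂x = 0
  ∂P/∂y = -3
  integrand = ∂Q/∂x - ∂P/∂y = 3.
Integrating over R: integral_0^1 integral_0^{1-x} (3) dy dx = 3/2.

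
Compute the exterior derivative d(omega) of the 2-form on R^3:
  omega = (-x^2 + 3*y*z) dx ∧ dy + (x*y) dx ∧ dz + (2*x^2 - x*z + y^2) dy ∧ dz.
d(omega) = (3*x + 3*y - z) dx ∧ dy ∧ dz

For a 2-form omega = sum_{i<j} g_{ij} dx_i ∧ dx_j, the exterior derivative is
  d(omega) = sum_{i<j} d(g_{ij}) ∧ dx_i ∧ dx_j = sum_{i<j, k} (∂g_{ij}/∂x_k) dx_k ∧ dx_i ∧ dx_j.
Expand each term, using dx_k ∧ dx_i ∧ dx_j = sgn(permutation) dx_{(a)} ∧ dx_{(b)} ∧ dx_{(c)} with (a < b < c) sorted:
  d(-x^2 + 3*y*z) includes (∂/∂z)(-x^2 + 3*y*z) dz = (3*y) dz, which multiplied by dx ∧ dy gives (3*y) dx ∧ dy ∧ dz
  d(x*y) includes (∂/∂y)(x*y) dy = (x) dy, which multiplied by dx ∧ dz gives (-x) dx ∧ dy ∧ dz
  d(2*x^2 - x*z + y^2) includes (∂/∂x)(2*x^2 - x*z + y^2) dx = (4*x - z) dx, which multiplied by dy ∧ dz gives (4*x - z) dx ∧ dy ∧ dz
Collecting like 3-forms: d(omega) = (3*x + 3*y - z) dx ∧ dy ∧ dz.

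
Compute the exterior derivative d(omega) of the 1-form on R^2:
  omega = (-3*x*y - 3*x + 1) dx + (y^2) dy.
d(omega) = (3*x) dx ∧ dy

For a 1-form omega = sum_i f_i dx_i, the exterior derivative is
  d(omega) = sum_{i < j} (∂f_j/∂x_i - ∂f_i/∂x_j) dx_i ∧ dx_j.
  coefficient of dx ∧ dy: ∂f_2/∂x - ∂f_1/∂y = ∂(y^2)/∂x - ∂(-3*x*y - 3*x + 1)/∂y = 3*x
Assembling: d(omega) = (3*x) dx ∧ dy.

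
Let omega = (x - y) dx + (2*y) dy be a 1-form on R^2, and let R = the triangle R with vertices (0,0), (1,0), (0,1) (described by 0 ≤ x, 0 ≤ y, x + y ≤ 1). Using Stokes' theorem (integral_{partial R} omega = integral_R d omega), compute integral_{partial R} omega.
integral_(partial R) omega = 1/2

Stokes: integral_partial_R omega = integral_R d omega with d omega = (∂Q/∂x - ∂P/∂y) dx ∧ dy.
  ∂Q/∂x = 0
  ∂P/∂y = -1
  integrand = ∂Q/∂x - ∂P/∂y = 1.
Integrating over R: integral_0^1 integral_0^{1-x} (1) dy dx = 1/2.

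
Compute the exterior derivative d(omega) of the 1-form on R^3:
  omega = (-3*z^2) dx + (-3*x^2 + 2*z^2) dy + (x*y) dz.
d(omega) = (-6*x) dx ∧ dy + (y + 6*z) dx ∧ dz + (x - 4*z) dy ∧ dz

For a 1-form omega = sum_i f_i dx_i, the exterior derivative is
  d(omega) = sum_{i < j} (∂f_j/∂x_i - ∂f_i/∂x_j) dx_i ∧ dx_j.
  coefficient of dx ∧ dy: ∂f_2/∂x - ∂f_1/∂y = ∂(-3*x^2 + 2*z^2)/∂x - ∂(-3*z^2)/∂y = -6*x
  coefficient of dx ∧ dz: ∂f_3/∂x - ∂f_1/∂z = ∂(x*y)/∂x - ∂(-3*z^2)/∂z = y + 6*z
  coefficient of dy ∧ dz: ∂f_3/∂y - ∂f_2/∂z = ∂(x*y)/∂y - ∂(-3*x^2 + 2*z^2)/∂z = x - 4*z
Assembling: d(omega) = (-6*x) dx ∧ dy + (y + 6*z) dx ∧ dz + (x - 4*z) dy ∧ dz.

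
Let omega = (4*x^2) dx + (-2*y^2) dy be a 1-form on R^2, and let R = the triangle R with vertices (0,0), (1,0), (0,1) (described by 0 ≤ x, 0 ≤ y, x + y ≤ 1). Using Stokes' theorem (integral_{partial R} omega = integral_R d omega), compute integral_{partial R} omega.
integral_(partial R) omega = 0

Stokes: integral_partial_R omega = integral_R d omega with d omega = (∂Q/∂x - ∂P/∂y) dx ∧ dy.
  ∂Q/∂x = 0
  ∂P/∂y = 0
  integrand = ∂Q/∂x - ∂P/∂y = 0.
Integrating over R: integral_0^1 integral_0^{1-x} (0) dy dx = 0.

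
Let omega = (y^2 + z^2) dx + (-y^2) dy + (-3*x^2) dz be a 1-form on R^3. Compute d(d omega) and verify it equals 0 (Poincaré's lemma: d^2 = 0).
d(d omega) = 0

Step 1: d omega = sum_{i<j} (∂f_j/∂x_i - ∂f_i/∂x_j) dx_i ∧ dx_j:
  coeff of dx ∧ dy: -2*y
  coeff of dx ∧ dz: -6*x - 2*z
  coeff of dy ∧ dz: 0
Step 2: Apply d again to each 2-form coefficient. The only possible 3-form in R^3 is dx ∧ dy ∧ dz, with coefficient
  ∂(coeff of dy∧dz)/∂x - ∂(coeff of dx∧dz)/∂y + ∂(coeff of dx∧dy)/∂z
  = ∂/∂x (0) - ∂/∂y (-6*x - 2*z) + ∂/∂z (-2*y).
Each of these terms simplifies to sums of mixed partials that cancel in pairs. The result is 0 (by equality of mixed partials for smooth functions — Schwarz / Clairaut).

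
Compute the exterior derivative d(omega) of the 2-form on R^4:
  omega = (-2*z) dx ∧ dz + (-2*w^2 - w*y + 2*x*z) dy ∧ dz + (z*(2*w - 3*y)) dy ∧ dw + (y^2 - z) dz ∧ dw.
d(omega) = (2*z) dx ∧ dy ∧ dz + (-6*w + 4*y) dy ∧ dz ∧ dw

For a 2-form omega = sum_{i<j} g_{ij} dx_i ∧ dx_j, the exterior derivative is
  d(omega) = sum_{i<j} d(g_{ij}) ∧ dx_i ∧ dx_j = sum_{i<j, k} (∂g_{ij}/∂x_k) dx_k ∧ dx_i ∧ dx_j.
Expand each term, using dx_k ∧ dx_i ∧ dx_j = sgn(permutation) dx_{(a)} ∧ dx_{(b)} ∧ dx_{(c)} with (a < b < c) sorted:
  d(-2*w^2 - w*y + 2*x*z) includes (∂/∂x)(-2*w^2 - w*y + 2*x*z) dx = (2*z) dx, which multiplied by dy ∧ dz gives (2*z) dx ∧ dy ∧ dz
  d(-2*w^2 - w*y + 2*x*z) includes (∂/∂w)(-2*w^2 - w*y + 2*x*z) dw = (-4*w - y) dw, which multiplied by dy ∧ dz gives (-4*w - y) dy ∧ dz ∧ dw
  d(z*(2*w - 3*y)) includes (∂/∂z)(z*(2*w - 3*y)) dz = (2*w - 3*y) dz, which multiplied by dy ∧ dw gives (-2*w + 3*y) dy ∧ dz ∧ dw
  d(y^2 - z) includes (∂/∂y)(y^2 - z) dy = (2*y) dy, which multiplied by dz ∧ dw gives (2*y) dy ∧ dz ∧ dw
Collecting like 3-forms: d(omega) = (2*z) dx ∧ dy ∧ dz + (-6*w + 4*y) dy ∧ dz ∧ dw.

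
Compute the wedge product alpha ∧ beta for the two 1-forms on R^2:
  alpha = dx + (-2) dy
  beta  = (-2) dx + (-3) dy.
alpha ∧ beta = (-7) dx ∧ dy

Distribute the wedge, using dx_i ∧ dx_j = -dx_j ∧ dx_i and dx_i ∧ dx_i = 0. For each pair (i, j) with i < j, the coefficient of dx_i ∧ dx_j in alpha ∧ beta is (alpha_i * beta_j - alpha_j * beta_i). Collecting: alpha ∧ beta = (-7) dx ∧ dy.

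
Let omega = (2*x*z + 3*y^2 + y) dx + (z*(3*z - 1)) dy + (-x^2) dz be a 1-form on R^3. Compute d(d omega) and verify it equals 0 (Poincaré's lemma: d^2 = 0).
d(d omega) = 0

Step 1: d omega = sum_{i<j} (∂f_j/∂x_i - ∂f_i/∂x_j) dx_i ∧ dx_j:
  coeff of dx ∧ dy: -6*y - 1
  coeff of dx ∧ dz: -4*x
  coeff of dy ∧ dz: 1 - 6*z
Step 2: Apply d again to each 2-form coefficient. The only possible 3-form in R^3 is dx ∧ dy ∧ dz, with coefficient
  ∂(coeff of dy∧dz)/∂x - ∂(coeff of dx∧dz)/∂y + ∂(coeff of dx∧dy)/∂z
  = ∂/∂x (1 - 6*z) - ∂/∂y (-4*x) + ∂/∂z (-6*y - 1).
Each of these terms simplifies to sums of mixed partials that cancel in pairs. The result is 0 (by equality of mixed partials for smooth functions — Schwarz / Clairaut).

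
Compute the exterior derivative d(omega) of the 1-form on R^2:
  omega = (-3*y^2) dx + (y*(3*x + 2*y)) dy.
d(omega) = (9*y) dx ∧ dy

For a 1-form omega = sum_i f_i dx_i, the exterior derivative is
  d(omega) = sum_{i < j} (∂f_j/∂x_i - ∂f_i/∂x_j) dx_i ∧ dx_j.
  coefficient of dx ∧ dy: ∂f_2/∂x - ∂f_1/∂y = ∂(y*(3*x + 2*y))/∂x - ∂(-3*y^2)/∂y = 9*y
Assembling: d(omega) = (9*y) dx ∧ dy.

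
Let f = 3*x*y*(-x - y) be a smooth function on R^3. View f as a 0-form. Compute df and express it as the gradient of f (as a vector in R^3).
df = (3*y*(-2*x - y)) dx + (3*x*(-x - 2*y)) dy + (0) dz; grad f = (3*y*(-2*x - y), 3*x*(-x - 2*y), 0)

For a 0-form f, d f = (∂f/∂x) dx + (∂f/∂y) dy + (∂f/∂z) dz. The components of the vector representation are exactly the entries of grad f in Cartesian coordinates:
  ∂f/∂x = 3*y*(-2*x - y)
  ∂f/∂y = 3*x*(-x - 2*y)
  ∂f/∂z = 0.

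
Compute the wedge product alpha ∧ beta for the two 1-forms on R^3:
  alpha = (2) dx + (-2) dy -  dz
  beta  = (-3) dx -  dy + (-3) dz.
alpha ∧ beta = (-8) dx ∧ dy + (-9) dx ∧ dz + (5) dy ∧ dz

Distribute the wedge, using dx_i ∧ dx_j = -dx_j ∧ dx_i and dx_i ∧ dx_i = 0. For each pair (i, j) with i < j, the coefficient of dx_i ∧ dx_j in alpha ∧ beta is (alpha_i * beta_j - alpha_j * beta_i). Collecting: alpha ∧ beta = (-8) dx ∧ dy + (-9) dx ∧ dz + (5) dy ∧ dz.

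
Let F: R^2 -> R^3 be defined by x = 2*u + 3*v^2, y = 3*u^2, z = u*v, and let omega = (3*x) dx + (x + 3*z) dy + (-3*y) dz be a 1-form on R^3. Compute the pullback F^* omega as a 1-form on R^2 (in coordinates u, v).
F^* omega = (9*u^2*v + 12*u^2 + 18*u*v^2 + 12*u + 18*v^2) du + (-9*u^3 + 36*u*v + 54*v^3) dv

Using F^*(f dg) = (f ∘ F) d(g ∘ F), substitute each coordinate x_i by F_i(u, v) in f_i, and replace dx_i by d F_i = (∂F_i/∂u) du + (∂F_i/∂v) dv.
  For the x component: f_1(F) = 6*u + 9*v^2; d F_1 = (2) du + (6*v) dv
  For the y component: f_2(F) = 3*u*v + 2*u + 3*v^2; d F_2 = (6*u) du + (0) dv
  For the z component: f_3(F) = -9*u^2; d F_3 = (v) du + (u) dv
Combining and collecting du, dv coefficients:
  coeff of du: 9*u^2*v + 12*u^2 + 18*u*v^2 + 12*u + 18*v^2
  coeff of dv: -9*u^3 + 36*u*v + 54*v^3
F^* omega = (9*u^2*v + 12*u^2 + 18*u*v^2 + 12*u + 18*v^2) du + (-9*u^3 + 36*u*v + 54*v^3) dv.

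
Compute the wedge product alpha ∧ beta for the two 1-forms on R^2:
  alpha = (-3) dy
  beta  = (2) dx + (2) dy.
alpha ∧ beta = (6) dx ∧ dy

Distribute the wedge, using dx_i ∧ dx_j = -dx_j ∧ dx_i and dx_i ∧ dx_i = 0. For each pair (i, j) with i < j, the coefficient of dx_i ∧ dx_j in alpha ∧ beta is (alpha_i * beta_j - alpha_j * beta_i). Collecting: alpha ∧ beta = (6) dx ∧ dy.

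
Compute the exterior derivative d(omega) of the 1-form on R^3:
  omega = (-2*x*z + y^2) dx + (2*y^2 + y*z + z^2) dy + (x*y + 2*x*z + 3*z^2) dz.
d(omega) = (-2*y) dx ∧ dy + (2*x + y + 2*z) dx ∧ dz + (x - y - 2*z) dy ∧ dz

For a 1-form omega = sum_i f_i dx_i, the exterior derivative is
  d(omega) = sum_{i < j} (∂f_j/∂x_i - ∂f_i/∂x_j) dx_i ∧ dx_j.
  coefficient of dx ∧ dy: ∂f_2/∂x - ∂f_1/∂y = ∂(2*y^2 + y*z + z^2)/∂x - ∂(-2*x*z + y^2)/∂y = -2*y
  coefficient of dx ∧ dz: ∂f_3/∂x - ∂f_1/∂z = ∂(x*y + 2*x*z + 3*z^2)/∂x - ∂(-2*x*z + y^2)/∂z = 2*x + y + 2*z
  coefficient of dy ∧ dz: ∂f_3/∂y - ∂f_2/∂z = ∂(x*y + 2*x*z + 3*z^2)/∂y - ∂(2*y^2 + y*z + z^2)/∂z = x - y - 2*z
Assembling: d(omega) = (-2*y) dx ∧ dy + (2*x + y + 2*z) dx ∧ dz + (x - y - 2*z) dy ∧ dz.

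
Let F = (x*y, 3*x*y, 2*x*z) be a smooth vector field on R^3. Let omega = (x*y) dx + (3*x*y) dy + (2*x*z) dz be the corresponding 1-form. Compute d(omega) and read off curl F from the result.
d(omega) = (0) dy ∧ dz + (-2*z) dz ∧ dx + (-x + 3*y) dx ∧ dy; curl F = (0, -2*z, -x + 3*y)

d omega = sum_{i<j} (∂f_j/∂x_i - ∂f_i/∂x_j) dx_i ∧ dx_j. Under the identification (dy ∧ dz, dz ∧ dx, dx ∧ dy) ↔ (e_x, e_y, e_z), the coefficients are exactly the components of curl F. Compute:
  ∂R/∂y - ∂Q/∂z = (0) - (0) = 0
  ∂P/∂z - ∂R/∂x = (0) - (2*z) = -2*z
  ∂Q/∂x - ∂P/∂y = (3*y) - (x) = -x + 3*y.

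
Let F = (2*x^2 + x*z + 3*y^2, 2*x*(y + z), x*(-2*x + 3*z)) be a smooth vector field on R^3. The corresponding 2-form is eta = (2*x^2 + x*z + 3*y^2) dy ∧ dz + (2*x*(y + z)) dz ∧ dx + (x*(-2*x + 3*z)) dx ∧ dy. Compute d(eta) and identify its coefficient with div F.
d(eta) = (9*x + z) dx ∧ dy ∧ dz; div F = 9*x + z

For a 2-form in R^3 of the form above, applying d gives a 3-form with coefficient ∂P/∂x + ∂Q/∂y + ∂R/∂z:
  ∂P/∂x = 4*x + z
  ∂Q/∂y = 2*x
  ∂R/∂z = 3*x
Sum = 9*x + z, which is exactly div F.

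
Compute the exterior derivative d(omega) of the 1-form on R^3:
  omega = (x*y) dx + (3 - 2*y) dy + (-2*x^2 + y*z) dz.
d(omega) = (-x) dx ∧ dy + (-4*x) dx ∧ dz + (z) dy ∧ dz

For a 1-form omega = sum_i f_i dx_i, the exterior derivative is
  d(omega) = sum_{i < j} (∂f_j/∂x_i - ∂f_i/∂x_j) dx_i ∧ dx_j.
  coefficient of dx ∧ dy: ∂f_2/∂x - ∂f_1/∂y = ∂(3 - 2*y)/∂x - ∂(x*y)/∂y = -x
  coefficient of dx ∧ dz: ∂f_3/∂x - ∂f_1/∂z = ∂(-2*x^2 + y*z)/∂x - ∂(x*y)/∂z = -4*x
  coefficient of dy ∧ dz: ∂f_3/∂y - ∂f_2/∂z = ∂(-2*x^2 + y*z)/∂y - ∂(3 - 2*y)/∂z = z
Assembling: d(omega) = (-x) dx ∧ dy + (-4*x) dx ∧ dz + (z) dy ∧ dz.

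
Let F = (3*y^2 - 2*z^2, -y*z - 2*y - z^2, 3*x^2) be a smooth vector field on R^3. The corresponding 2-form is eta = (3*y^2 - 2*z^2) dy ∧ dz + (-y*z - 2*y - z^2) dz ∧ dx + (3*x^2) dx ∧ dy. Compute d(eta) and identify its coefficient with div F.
d(eta) = (-z - 2) dx ∧ dy ∧ dz; div F = -z - 2

For a 2-form in R^3 of the form above, applying d gives a 3-form with coefficient ∂P/∂x + ∂Q/∂y + ∂R/∂z:
  ∂P/∂x = 0
  ∂Q/∂y = -z - 2
  ∂R/∂z = 0
Sum = -z - 2, which is exactly div F.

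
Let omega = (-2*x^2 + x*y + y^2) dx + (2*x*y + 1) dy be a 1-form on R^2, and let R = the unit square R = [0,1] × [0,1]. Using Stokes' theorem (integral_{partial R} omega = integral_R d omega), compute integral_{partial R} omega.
integral_(partial R) omega = -1/2

Stokes: integral_partial_R omega = integral_R d omega with d omega = (∂Q/∂x - ∂P/∂y) dx ∧ dy.
  ∂Q/∂x = 2*y
  ∂P/∂y = x + 2*y
  integrand = ∂Q/∂x - ∂P/∂y = -x.
Integrating over R: integral_0^1 integral_0^1 (-x) dx dy = -1/2.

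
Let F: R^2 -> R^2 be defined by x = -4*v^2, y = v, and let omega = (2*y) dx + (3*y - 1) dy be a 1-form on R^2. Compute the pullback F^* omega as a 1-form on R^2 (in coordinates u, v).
F^* omega = (-16*v^2 + 3*v - 1) dv

Using F^*(f dg) = (f ∘ F) d(g ∘ F), substitute each coordinate x_i by F_i(u, v) in f_i, and replace dx_i by d F_i = (∂F_i/∂u) du + (∂F_i/∂v) dv.
  For the x component: f_1(F) = 2*v; d F_1 = (0) du + (-8*v) dv
  For the y component: f_2(F) = 3*v - 1; d F_2 = (0) du + (1) dv
Combining and collecting du, dv coefficients:
  coeff of du: 0
  coeff of dv: -16*v^2 + 3*v - 1
F^* omega = (-16*v^2 + 3*v - 1) dv.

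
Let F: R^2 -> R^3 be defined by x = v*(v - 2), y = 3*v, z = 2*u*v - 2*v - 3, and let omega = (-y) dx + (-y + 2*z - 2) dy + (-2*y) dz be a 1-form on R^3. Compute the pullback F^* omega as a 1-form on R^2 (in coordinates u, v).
F^* omega = (-12*v^2) du + (-6*v^2 - 3*v - 24) dv

Using F^*(f dg) = (f ∘ F) d(g ∘ F), substitute each coordinate x_i by F_i(u, v) in f_i, and replace dx_i by d F_i = (∂F_i/∂u) du + (∂F_i/∂v) dv.
  For the x component: f_1(F) = -3*v; d F_1 = (0) du + (2*v - 2) dv
  For the y component: f_2(F) = 4*u*v - 7*v - 8; d F_2 = (0) du + (3) dv
  For the z component: f_3(F) = -6*v; d F_3 = (2*v) du + (2*u - 2) dv
Combining and collecting du, dv coefficients:
  coeff of du: -12*v^2
  coeff of dv: -6*v^2 - 3*v - 24
F^* omega = (-12*v^2) du + (-6*v^2 - 3*v - 24) dv.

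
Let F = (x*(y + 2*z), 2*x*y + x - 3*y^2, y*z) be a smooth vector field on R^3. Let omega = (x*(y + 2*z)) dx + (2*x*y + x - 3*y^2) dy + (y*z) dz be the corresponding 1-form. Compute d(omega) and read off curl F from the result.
d(omega) = (z) dy ∧ dz + (2*x) dz ∧ dx + (-x + 2*y + 1) dx ∧ dy; curl F = (z, 2*x, -x + 2*y + 1)

d omega = sum_{i<j} (∂f_j/∂x_i - ∂f_i/∂x_j) dx_i ∧ dx_j. Under the identification (dy ∧ dz, dz ∧ dx, dx ∧ dy) ↔ (e_x, e_y, e_z), the coefficients are exactly the components of curl F. Compute:
  ∂R/∂y - ∂Q/∂z = (z) - (0) = z
  ∂P/∂z - ∂R/∂x = (2*x) - (0) = 2*x
  ∂Q/∂x - ∂P/∂y = (2*y + 1) - (x) = -x + 2*y + 1.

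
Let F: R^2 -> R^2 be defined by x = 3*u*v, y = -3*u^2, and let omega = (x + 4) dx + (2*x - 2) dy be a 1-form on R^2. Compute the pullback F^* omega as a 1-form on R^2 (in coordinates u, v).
F^* omega = (-36*u^2*v + 9*u*v^2 + 12*u + 12*v) du + (3*u*(3*u*v + 4)) dv

Using F^*(f dg) = (f ∘ F) d(g ∘ F), substitute each coordinate x_i by F_i(u, v) in f_i, and replace dx_i by d F_i = (∂F_i/∂u) du + (∂F_i/∂v) dv.
  For the x component: f_1(F) = 3*u*v + 4; d F_1 = (3*v) du + (3*u) dv
  For the y component: f_2(F) = 6*u*v - 2; d F_2 = (-6*u) du + (0) dv
Combining and collecting du, dv coefficients:
  coeff of du: -36*u^2*v + 9*u*v^2 + 12*u + 12*v
  coeff of dv: 3*u*(3*u*v + 4)
F^* omega = (-36*u^2*v + 9*u*v^2 + 12*u + 12*v) du + (3*u*(3*u*v + 4)) dv.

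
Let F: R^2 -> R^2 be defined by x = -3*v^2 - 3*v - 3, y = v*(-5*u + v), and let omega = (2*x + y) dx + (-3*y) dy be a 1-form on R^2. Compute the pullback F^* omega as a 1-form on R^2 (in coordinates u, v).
F^* omega = (15*v^2*(-5*u + v)) du + (-75*u^2*v + 75*u*v^2 + 15*u*v + 24*v^3 + 51*v^2 + 54*v + 18) dv

Using F^*(f dg) = (f ∘ F) d(g ∘ F), substitute each coordinate x_i by F_i(u, v) in f_i, and replace dx_i by d F_i = (∂F_i/∂u) du + (∂F_i/∂v) dv.
  For the x component: f_1(F) = -5*u*v - 5*v^2 - 6*v - 6; d F_1 = (0) du + (-6*v - 3) dv
  For the y component: f_2(F) = 3*v*(5*u - v); d F_2 = (-5*v) du + (-5*u + 2*v) dv
Combining and collecting du, dv coefficients:
  coeff of du: 15*v^2*(-5*u + v)
  coeff of dv: -75*u^2*v + 75*u*v^2 + 15*u*v + 24*v^3 + 51*v^2 + 54*v + 18
F^* omega = (15*v^2*(-5*u + v)) du + (-75*u^2*v + 75*u*v^2 + 15*u*v + 24*v^3 + 51*v^2 + 54*v + 18) dv.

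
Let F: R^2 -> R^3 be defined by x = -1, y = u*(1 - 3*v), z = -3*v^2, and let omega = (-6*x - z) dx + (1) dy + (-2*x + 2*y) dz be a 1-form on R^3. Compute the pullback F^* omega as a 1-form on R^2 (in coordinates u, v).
F^* omega = (1 - 3*v) du + (36*u*v^2 - 12*u*v - 3*u - 12*v) dv

Using F^*(f dg) = (f ∘ F) d(g ∘ F), substitute each coordinate x_i by F_i(u, v) in f_i, and replace dx_i by d F_i = (∂F_i/∂u) du + (∂F_i/∂v) dv.
  For the x component: f_1(F) = 3*v^2 + 6; d F_1 = (0) du + (0) dv
  For the y component: f_2(F) = 1; d F_2 = (1 - 3*v) du + (-3*u) dv
  For the z component: f_3(F) = -6*u*v + 2*u + 2; d F_3 = (0) du + (-6*v) dv
Combining and collecting du, dv coefficients:
  coeff of du: 1 - 3*v
  coeff of dv: 36*u*v^2 - 12*u*v - 3*u - 12*v
F^* omega = (1 - 3*v) du + (36*u*v^2 - 12*u*v - 3*u - 12*v) dv.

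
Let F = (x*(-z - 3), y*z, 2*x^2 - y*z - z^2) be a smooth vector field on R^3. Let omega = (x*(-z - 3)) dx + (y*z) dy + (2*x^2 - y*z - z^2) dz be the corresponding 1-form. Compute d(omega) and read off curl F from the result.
d(omega) = (-y - z) dy ∧ dz + (-5*x) dz ∧ dx + (0) dx ∧ dy; curl F = (-y - z, -5*x, 0)

d omega = sum_{i<j} (∂f_j/∂x_i - ∂f_i/∂x_j) dx_i ∧ dx_j. Under the identification (dy ∧ dz, dz ∧ dx, dx ∧ dy) ↔ (e_x, e_y, e_z), the coefficients are exactly the components of curl F. Compute:
  ∂R/∂y - ∂Q/∂z = (-z) - (y) = -y - z
  ∂P/∂z - ∂R/∂x = (-x) - (4*x) = -5*x
  ∂Q/∂x - ∂P/∂y = (0) - (0) = 0.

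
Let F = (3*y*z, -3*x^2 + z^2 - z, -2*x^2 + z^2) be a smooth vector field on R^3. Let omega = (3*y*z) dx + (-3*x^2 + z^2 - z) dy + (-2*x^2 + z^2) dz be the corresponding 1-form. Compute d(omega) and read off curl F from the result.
d(omega) = (1 - 2*z) dy ∧ dz + (4*x + 3*y) dz ∧ dx + (-6*x - 3*z) dx ∧ dy; curl F = (1 - 2*z, 4*x + 3*y, -6*x - 3*z)

d omega = sum_{i<j} (∂f_j/∂x_i - ∂f_i/∂x_j) dx_i ∧ dx_j. Under the identification (dy ∧ dz, dz ∧ dx, dx ∧ dy) ↔ (e_x, e_y, e_z), the coefficients are exactly the components of curl F. Compute:
  ∂R/∂y - ∂Q/∂z = (0) - (2*z - 1) = 1 - 2*z
  ∂P/∂z - ∂R/∂x = (3*y) - (-4*x) = 4*x + 3*y
  ∂Q/∂x - ∂P/∂y = (-6*x) - (3*z) = -6*x - 3*z.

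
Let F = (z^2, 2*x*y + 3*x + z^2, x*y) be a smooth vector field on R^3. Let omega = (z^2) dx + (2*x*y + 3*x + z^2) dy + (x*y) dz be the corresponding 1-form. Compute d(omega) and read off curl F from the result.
d(omega) = (x - 2*z) dy ∧ dz + (-y + 2*z) dz ∧ dx + (2*y + 3) dx ∧ dy; curl F = (x - 2*z, -y + 2*z, 2*y + 3)

d omega = sum_{i<j} (∂f_j/∂x_i - ∂f_i/∂x_j) dx_i ∧ dx_j. Under the identification (dy ∧ dz, dz ∧ dx, dx ∧ dy) ↔ (e_x, e_y, e_z), the coefficients are exactly the components of curl F. Compute:
  ∂R/∂y - ∂Q/∂z = (x) - (2*z) = x - 2*z
  ∂P/∂z - ∂R/∂x = (2*z) - (y) = -y + 2*z
  ∂Q/∂x - ∂P/∂y = (2*y + 3) - (0) = 2*y + 3.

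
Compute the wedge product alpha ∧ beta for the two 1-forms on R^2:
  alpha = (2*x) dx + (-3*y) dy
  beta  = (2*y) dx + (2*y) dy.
alpha ∧ beta = (2*y*(2*x + 3*y)) dx ∧ dy

Distribute the wedge, using dx_i ∧ dx_j = -dx_j ∧ dx_i and dx_i ∧ dx_i = 0. For each pair (i, j) with i < j, the coefficient of dx_i ∧ dx_j in alpha ∧ beta is (alpha_i * beta_j - alpha_j * beta_i). Collecting: alpha ∧ beta = (2*y*(2*x + 3*y)) dx ∧ dy.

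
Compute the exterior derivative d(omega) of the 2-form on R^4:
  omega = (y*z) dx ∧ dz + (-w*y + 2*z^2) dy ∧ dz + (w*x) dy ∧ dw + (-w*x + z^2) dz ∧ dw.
d(omega) = (-z) dx ∧ dy ∧ dz + (-y) dy ∧ dz ∧ dw + (w) dx ∧ dy ∧ dw + (-w) dx ∧ dz ∧ dw

For a 2-form omega = sum_{i<j} g_{ij} dx_i ∧ dx_j, the exterior derivative is
  d(omega) = sum_{i<j} d(g_{ij}) ∧ dx_i ∧ dx_j = sum_{i<j, k} (∂g_{ij}/∂x_k) dx_k ∧ dx_i ∧ dx_j.
Expand each term, using dx_k ∧ dx_i ∧ dx_j = sgn(permutation) dx_{(a)} ∧ dx_{(b)} ∧ dx_{(c)} with (a < b < c) sorted:
  d(y*z) includes (∂/∂y)(y*z) dy = (z) dy, which multiplied by dx ∧ dz gives (-z) dx ∧ dy ∧ dz
  d(-w*y + 2*z^2) includes (∂/∂w)(-w*y + 2*z^2) dw = (-y) dw, which multiplied by dy ∧ dz gives (-y) dy ∧ dz ∧ dw
  d(w*x) includes (∂/∂x)(w*x) dx = (w) dx, which multiplied by dy ∧ dw gives (w) dx ∧ dy ∧ dw
  d(-w*x + z^2) includes (∂/∂x)(-w*x + z^2) dx = (-w) dx, which multiplied by dz ∧ dw gives (-w) dx ∧ dz ∧ dw
Collecting like 3-forms: d(omega) = (-z) dx ∧ dy ∧ dz + (-y) dy ∧ dz ∧ dw + (w) dx ∧ dy ∧ dw + (-w) dx ∧ dz ∧ dw.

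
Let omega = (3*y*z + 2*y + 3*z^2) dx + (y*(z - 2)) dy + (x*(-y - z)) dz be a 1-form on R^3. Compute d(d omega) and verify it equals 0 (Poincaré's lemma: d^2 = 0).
d(d omega) = 0

Step 1: d omega = sum_{i<j} (∂f_j/∂x_i - ∂f_i/∂x_j) dx_i ∧ dx_j:
  coeff of dx ∧ dy: -3*z - 2
  coeff of dx ∧ dz: -4*y - 7*z
  coeff of dy ∧ dz: -x - y
Step 2: Apply d again to each 2-form coefficient. The only possible 3-form in R^3 is dx ∧ dy ∧ dz, with coefficient
  ∂(coeff of dy∧dz)/∂x - ∂(coeff of dx∧dz)/∂y + ∂(coeff of dx∧dy)/∂z
  = ∂/∂x (-x - y) - ∂/∂y (-4*y - 7*z) + ∂/∂z (-3*z - 2).
Each of these terms simplifies to sums of mixed partials that cancel in pairs. The result is 0 (by equality of mixed partials for smooth functions — Schwarz / Clairaut).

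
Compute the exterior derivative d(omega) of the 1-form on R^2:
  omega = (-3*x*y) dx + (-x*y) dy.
d(omega) = (3*x - y) dx ∧ dy

For a 1-form omega = sum_i f_i dx_i, the exterior derivative is
  d(omega) = sum_{i < j} (∂f_j/∂x_i - ∂f_i/∂x_j) dx_i ∧ dx_j.
  coefficient of dx ∧ dy: ∂f_2/∂x - ∂f_1/∂y = ∂(-x*y)/∂x - ∂(-3*x*y)/∂y = 3*x - y
Assembling: d(omega) = (3*x - y) dx ∧ dy.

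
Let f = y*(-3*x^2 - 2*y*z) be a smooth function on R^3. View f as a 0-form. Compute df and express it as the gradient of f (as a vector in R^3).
df = (-6*x*y) dx + (-3*x^2 - 4*y*z) dy + (-2*y^2) dz; grad f = (-6*x*y, -3*x^2 - 4*y*z, -2*y^2)

For a 0-form f, d f = (∂f/∂x) dx + (∂f/∂y) dy + (∂f/∂z) dz. The components of the vector representation are exactly the entries of grad f in Cartesian coordinates:
  ∂f/∂x = -6*x*y
  ∂f/∂y = -3*x^2 - 4*y*z
  ∂f/∂z = -2*y^2.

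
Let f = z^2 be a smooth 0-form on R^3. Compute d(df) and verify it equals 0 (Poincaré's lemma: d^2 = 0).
d(df) = 0

Step 1: df = sum_i (∂f/∂x_i) dx_i = (0) dx + (0) dy + (2*z) dz.
Step 2: Apply d again. Using the 1-form formula, the coefficient of dx ∧ dy in d(df) is ∂^2 f/∂x ∂y - ∂^2 f/∂y ∂x = (0) - (0) = 0 (equality of mixed partials for smooth f).
Similarly for dx ∧ dz and dy ∧ dz — all coefficients vanish. So d(df) = 0.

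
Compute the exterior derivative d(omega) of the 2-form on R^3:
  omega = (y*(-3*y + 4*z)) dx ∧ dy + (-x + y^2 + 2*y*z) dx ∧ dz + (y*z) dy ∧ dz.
d(omega) = (2*y - 2*z) dx ∧ dy ∧ dz

For a 2-form omega = sum_{i<j} g_{ij} dx_i ∧ dx_j, the exterior derivative is
  d(omega) = sum_{i<j} d(g_{ij}) ∧ dx_i ∧ dx_j = sum_{i<j, k} (∂g_{ij}/∂x_k) dx_k ∧ dx_i ∧ dx_j.
Expand each term, using dx_k ∧ dx_i ∧ dx_j = sgn(permutation) dx_{(a)} ∧ dx_{(b)} ∧ dx_{(c)} with (a < b < c) sorted:
  d(y*(-3*y + 4*z)) includes (∂/∂z)(y*(-3*y + 4*z)) dz = (4*y) dz, which multiplied by dx ∧ dy gives (4*y) dx ∧ dy ∧ dz
  d(-x + y^2 + 2*y*z) includes (∂/∂y)(-x + y^2 + 2*y*z) dy = (2*y + 2*z) dy, which multiplied by dx ∧ dz gives (-2*y - 2*z) dx ∧ dy ∧ dz
Collecting like 3-forms: d(omega) = (2*y - 2*z) dx ∧ dy ∧ dz.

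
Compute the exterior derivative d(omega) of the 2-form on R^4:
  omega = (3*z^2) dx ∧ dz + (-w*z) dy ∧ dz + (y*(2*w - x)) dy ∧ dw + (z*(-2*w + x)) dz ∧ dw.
d(omega) = (-z) dy ∧ dz ∧ dw + (-y) dx ∧ dy ∧ dw + (z) dx ∧ dz ∧ dw

For a 2-form omega = sum_{i<j} g_{ij} dx_i ∧ dx_j, the exterior derivative is
  d(omega) = sum_{i<j} d(g_{ij}) ∧ dx_i ∧ dx_j = sum_{i<j, k} (∂g_{ij}/∂x_k) dx_k ∧ dx_i ∧ dx_j.
Expand each term, using dx_k ∧ dx_i ∧ dx_j = sgn(permutation) dx_{(a)} ∧ dx_{(b)} ∧ dx_{(c)} with (a < b < c) sorted:
  d(-w*z) includes (∂/∂w)(-w*z) dw = (-z) dw, which multiplied by dy ∧ dz gives (-z) dy ∧ dz ∧ dw
  d(y*(2*w - x)) includes (∂/∂x)(y*(2*w - x)) dx = (-y) dx, which multiplied by dy ∧ dw gives (-y) dx ∧ dy ∧ dw
  d(z*(-2*w + x)) includes (∂/∂x)(z*(-2*w + x)) dx = (z) dx, which multiplied by dz ∧ dw gives (z) dx ∧ dz ∧ dw
Collecting like 3-forms: d(omega) = (-z) dy ∧ dz ∧ dw + (-y) dx ∧ dy ∧ dw + (z) dx ∧ dz ∧ dw.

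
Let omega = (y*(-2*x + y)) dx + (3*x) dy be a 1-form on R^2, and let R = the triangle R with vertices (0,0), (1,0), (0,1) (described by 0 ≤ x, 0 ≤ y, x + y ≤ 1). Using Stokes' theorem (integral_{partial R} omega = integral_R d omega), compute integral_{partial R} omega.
integral_(partial R) omega = 3/2

Stokes: integral_partial_R omega = integral_R d omega with d omega = (∂Q/∂x - ∂P/∂y) dx ∧ dy.
  ∂Q/∂x = 3
  ∂P/∂y = -2*x + 2*y
  integrand = ∂Q/∂x - ∂P/∂y = 2*x - 2*y + 3.
Integrating over R: integral_0^1 integral_0^{1-x} (2*x - 2*y + 3) dy dx = 3/2.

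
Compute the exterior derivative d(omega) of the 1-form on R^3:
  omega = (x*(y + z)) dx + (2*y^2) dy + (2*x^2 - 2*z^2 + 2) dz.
d(omega) = (-x) dx ∧ dy + (3*x) dx ∧ dz

For a 1-form omega = sum_i f_i dx_i, the exterior derivative is
  d(omega) = sum_{i < j} (∂f_j/∂x_i - ∂f_i/∂x_j) dx_i ∧ dx_j.
  coefficient of dx ∧ dy: ∂f_2/∂x - ∂f_1/∂y = ∂(2*y^2)/∂x - ∂(x*(y + z))/∂y = -x
  coefficient of dx ∧ dz: ∂f_3/∂x - ∂f_1/∂z = ∂(2*x^2 - 2*z^2 + 2)/∂x - ∂(x*(y + z))/∂z = 3*x
Assembling: d(omega) = (-x) dx ∧ dy + (3*x) dx ∧ dz.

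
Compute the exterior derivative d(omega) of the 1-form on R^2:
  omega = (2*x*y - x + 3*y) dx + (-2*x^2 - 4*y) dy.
d(omega) = (-6*x - 3) dx ∧ dy

For a 1-form omega = sum_i f_i dx_i, the exterior derivative is
  d(omega) = sum_{i < j} (∂f_j/∂x_i - ∂f_i/∂x_j) dx_i ∧ dx_j.
  coefficient of dx ∧ dy: ∂f_2/∂x - ∂f_1/∂y = ∂(-2*x^2 - 4*y)/∂x - ∂(2*x*y - x + 3*y)/∂y = -6*x - 3
Assembling: d(omega) = (-6*x - 3) dx ∧ dy.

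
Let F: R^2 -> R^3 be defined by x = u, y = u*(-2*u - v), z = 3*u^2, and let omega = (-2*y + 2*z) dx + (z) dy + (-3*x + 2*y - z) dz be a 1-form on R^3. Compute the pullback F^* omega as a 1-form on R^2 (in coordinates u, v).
F^* omega = (u*(-54*u^2 - 15*u*v - 8*u + 2*v)) du + (-3*u^3) dv

Using F^*(f dg) = (f ∘ F) d(g ∘ F), substitute each coordinate x_i by F_i(u, v) in f_i, and replace dx_i by d F_i = (∂F_i/∂u) du + (∂F_i/∂v) dv.
  For the x component: f_1(F) = 2*u*(5*u + v); d F_1 = (1) du + (0) dv
  For the y component: f_2(F) = 3*u^2; d F_2 = (-4*u - v) du + (-u) dv
  For the z component: f_3(F) = u*(-7*u - 2*v - 3); d F_3 = (6*u) du + (0) dv
Combining and collecting du, dv coefficients:
  coeff of du: u*(-54*u^2 - 15*u*v - 8*u + 2*v)
  coeff of dv: -3*u^3
F^* omega = (u*(-54*u^2 - 15*u*v - 8*u + 2*v)) du + (-3*u^3) dv.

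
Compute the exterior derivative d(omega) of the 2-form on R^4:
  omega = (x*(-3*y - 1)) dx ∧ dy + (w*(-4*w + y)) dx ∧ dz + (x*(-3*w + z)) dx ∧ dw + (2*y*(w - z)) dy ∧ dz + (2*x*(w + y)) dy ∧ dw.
d(omega) = (-w) dx ∧ dy ∧ dz + (-8*w - x + y) dx ∧ dz ∧ dw + (2*y) dy ∧ dz ∧ dw + (2*w + 2*y) dx ∧ dy ∧ dw

For a 2-form omega = sum_{i<j} g_{ij} dx_i ∧ dx_j, the exterior derivative is
  d(omega) = sum_{i<j} d(g_{ij}) ∧ dx_i ∧ dx_j = sum_{i<j, k} (∂g_{ij}/∂x_k) dx_k ∧ dx_i ∧ dx_j.
Expand each term, using dx_k ∧ dx_i ∧ dx_j = sgn(permutation) dx_{(a)} ∧ dx_{(b)} ∧ dx_{(c)} with (a < b < c) sorted:
  d(w*(-4*w + y)) includes (∂/∂y)(w*(-4*w + y)) dy = (w) dy, which multiplied by dx ∧ dz gives (-w) dx ∧ dy ∧ dz
  d(w*(-4*w + y)) includes (∂/∂w)(w*(-4*w + y)) dw = (-8*w + y) dw, which multiplied by dx ∧ dz gives (-8*w + y) dx ∧ dz ∧ dw
  d(x*(-3*w + z)) includes (∂/∂z)(x*(-3*w + z)) dz = (x) dz, which multiplied by dx ∧ dw gives (-x) dx ∧ dz ∧ dw
  d(2*y*(w - z)) includes (∂/∂w)(2*y*(w - z)) dw = (2*y) dw, which multiplied by dy ∧ dz gives (2*y) dy ∧ dz ∧ dw
  d(2*x*(w + y)) includes (∂/∂x)(2*x*(w + y)) dx = (2*w + 2*y) dx, which multiplied by dy ∧ dw gives (2*w + 2*y) dx ∧ dy ∧ dw
Collecting like 3-forms: d(omega) = (-w) dx ∧ dy ∧ dz + (-8*w - x + y) dx ∧ dz ∧ dw + (2*y) dy ∧ dz ∧ dw + (2*w + 2*y) dx ∧ dy ∧ dw.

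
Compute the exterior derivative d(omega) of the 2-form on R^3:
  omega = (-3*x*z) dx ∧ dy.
d(omega) = (-3*x) dx ∧ dy ∧ dz

For a 2-form omega = sum_{i<j} g_{ij} dx_i ∧ dx_j, the exterior derivative is
  d(omega) = sum_{i<j} d(g_{ij}) ∧ dx_i ∧ dx_j = sum_{i<j, k} (∂g_{ij}/∂x_k) dx_k ∧ dx_i ∧ dx_j.
Expand each term, using dx_k ∧ dx_i ∧ dx_j = sgn(permutation) dx_{(a)} ∧ dx_{(b)} ∧ dx_{(c)} with (a < b < c) sorted:
  d(-3*x*z) includes (∂/∂z)(-3*x*z) dz = (-3*x) dz, which multiplied by dx ∧ dy gives (-3*x) dx ∧ dy ∧ dz
Collecting like 3-forms: d(omega) = (-3*x) dx ∧ dy ∧ dz.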